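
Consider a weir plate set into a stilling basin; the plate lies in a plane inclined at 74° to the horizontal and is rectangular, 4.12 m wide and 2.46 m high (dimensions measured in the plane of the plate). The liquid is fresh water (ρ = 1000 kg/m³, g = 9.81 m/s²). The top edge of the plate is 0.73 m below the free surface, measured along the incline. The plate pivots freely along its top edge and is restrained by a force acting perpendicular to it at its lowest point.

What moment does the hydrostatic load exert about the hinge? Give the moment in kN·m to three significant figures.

γ = ρg = 1000 × 9.81 = 9810 N/m³ = 9.81 kN/m³.
Let θ = 74° be the plate's angle to the horizontal; measure y along the incline from where the plane meets the free surface. Vertical depth h = y·sinθ with sinθ = 0.961262.
The centroid lies 2.46/2 = 1.23 m below the top edge, so y_c = 0.73 + 1.23 = 1.96 m and h_c = 1.96 × 0.961262 = 1.88407 m.
A = 4.12 × 2.46 = 10.1352 m².
Resultant F = γ·h_c·A = 9.81 × 1.88407 × 10.1352 = 187.326 kN.
I_c = b·h³/12 = 4.12 × 2.46³/12 = 5.11118 m⁴.
Centre of pressure: y_p = y_c + I_c/(y_c·A) = 1.96 + 5.11118/(1.96 × 10.1352) = 1.96 + 0.257296 = 2.2173 m along the plane.
The resultant acts 1.23 + 0.257296 = 1.4873 m (along the plate) below the hinge at the top edge, so the moment about the hinge is M = F × 1.4873 = 187.326 × 1.4873 = 278.61 kN·m.

M ≈ 279 kN·m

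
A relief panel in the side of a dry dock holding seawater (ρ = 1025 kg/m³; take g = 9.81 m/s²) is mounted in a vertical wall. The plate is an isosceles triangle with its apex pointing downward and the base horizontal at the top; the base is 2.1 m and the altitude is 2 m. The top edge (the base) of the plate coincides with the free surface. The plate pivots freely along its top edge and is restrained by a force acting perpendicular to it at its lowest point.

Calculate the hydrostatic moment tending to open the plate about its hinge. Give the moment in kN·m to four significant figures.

M ≈ 14.08 kN·m

γ = ρg = 1025 × 9.81 / 1000 = 10.05525 kN/m³.
With the apex down, the centroid sits h/3 = 2/3 = 0.666667 m below the base (the top edge), so the centroid depth is h_c = 0.666667 m.
A = ½ × 2.1 × 2 = 2.1 m².
Resultant F = γ·h_c·A = 10.05525 × 0.666667 × 2.1 = 14.0774 kN.
I_c = b·h³/36 = 2.1 × 2³/36 = 0.466667 m⁴.
Centre of pressure: y_p = y_c + I_c/(y_c·A) = 0.666667 + 0.466667/(0.666667 × 2.1) = 0.666667 + 0.333333 = 1 m along the plane.
The resultant acts 0.666667 + 0.333333 = 1 m (along the plate) below the hinge at the top edge, so the moment about the hinge is M = F × 1 = 14.0774 × 1 = 14.0774 kN·m.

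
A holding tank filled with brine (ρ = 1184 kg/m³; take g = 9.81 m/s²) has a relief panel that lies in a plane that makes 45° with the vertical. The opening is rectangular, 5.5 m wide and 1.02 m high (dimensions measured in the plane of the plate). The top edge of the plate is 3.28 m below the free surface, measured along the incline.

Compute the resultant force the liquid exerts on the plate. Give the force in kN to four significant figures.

F ≈ 174.6 kN

γ = ρg = 1184 × 9.81 / 1000 = 11.61504 kN/m³.
The plate makes 45° with the vertical, i.e. θ = 90° − 45° = 45° to the horizontal. Measuring y along the incline from the free-surface line, vertical depth h = y·sinθ with sinθ = 0.707107.
The centroid lies 1.02/2 = 0.51 m below the top edge, so y_c = 3.28 + 0.51 = 3.79 m and h_c = 3.79 × 0.707107 = 2.67994 m.
A = 5.5 × 1.02 = 5.61 m².
Resultant F = γ·h_c·A = 11.61504 × 2.67994 × 5.61 = 174.626 kN.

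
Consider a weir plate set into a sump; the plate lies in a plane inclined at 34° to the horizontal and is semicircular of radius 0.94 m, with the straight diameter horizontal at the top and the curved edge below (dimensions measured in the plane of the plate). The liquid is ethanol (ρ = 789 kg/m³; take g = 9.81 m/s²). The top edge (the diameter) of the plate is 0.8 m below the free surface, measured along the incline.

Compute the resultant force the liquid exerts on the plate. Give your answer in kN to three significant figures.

γ = ρg = 789 × 9.81 / 1000 = 7.74009 kN/m³.
Let θ = 34° be the plate's angle to the horizontal; measure y along the incline from where the plane meets the free surface. Vertical depth h = y·sinθ with sinθ = 0.559193.
The centroid of a semicircle lies 4r/(3π) = 0.398948 m from the diameter, here below the top edge, so y_c = 0.8 + 0.398948 = 1.19895 m and h_c = 1.19895 × 0.559193 = 0.670444 m.
A = πr²/2 = π × 0.94²/2 = 1.38796 m².
Resultant F = γ·h_c·A = 7.74009 × 0.670444 × 1.38796 = 7.20254 kN.

F ≈ 7.20 kN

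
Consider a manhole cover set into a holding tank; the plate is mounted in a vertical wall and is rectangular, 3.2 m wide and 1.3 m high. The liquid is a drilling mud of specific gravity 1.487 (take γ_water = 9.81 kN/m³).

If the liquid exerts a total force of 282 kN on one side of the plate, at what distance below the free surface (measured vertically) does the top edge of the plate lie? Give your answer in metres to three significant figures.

γ = 1.487 × 9.81 = 14.58747 kN/m³.
A = 3.2 × 1.3 = 4.16 m².
From F = γ·h_c·A, the centroid depth is h_c = 282/(14.58747 × 4.16) = 4.64703 m.
The centroid lies 1.3/2 = 0.65 m below the top edge, so the top edge sits at h_top = 4.64703 − 0.65 = 3.99703 m below the surface.

d_top ≈ 4.00 m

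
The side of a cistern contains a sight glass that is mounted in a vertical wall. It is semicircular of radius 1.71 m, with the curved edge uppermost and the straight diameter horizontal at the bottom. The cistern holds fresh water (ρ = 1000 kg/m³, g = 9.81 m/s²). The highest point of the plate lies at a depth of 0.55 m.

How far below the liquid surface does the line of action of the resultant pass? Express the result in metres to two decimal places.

γ = ρg = 1000 × 9.81 = 9810 N/m³ = 9.81 kN/m³.
The centroid lies 4r/(3π) = 0.725747 m above the diameter, so r − 4r/(3π) = 1.71 − 0.725747 = 0.984253 m below the topmost point, so the centroid depth is h_c = 0.55 + 0.984253 = 1.53425 m.
A = πr²/2 = π × 1.71²/2 = 4.59317 m².
Resultant F = γ·h_c·A = 9.81 × 1.53425 × 4.59317 = 69.1318 kN.
I_c = (π/8 − 8/(9π))·r⁴ = 0.109757 × 1.71⁴ = 0.938462 m⁴.
Centre of pressure: y_p = y_c + I_c/(y_c·A) = 1.53425 + 0.938462/(1.53425 × 4.59317) = 1.53425 + 0.133171 = 1.66742 m along the plane.

h_p = 1.67 m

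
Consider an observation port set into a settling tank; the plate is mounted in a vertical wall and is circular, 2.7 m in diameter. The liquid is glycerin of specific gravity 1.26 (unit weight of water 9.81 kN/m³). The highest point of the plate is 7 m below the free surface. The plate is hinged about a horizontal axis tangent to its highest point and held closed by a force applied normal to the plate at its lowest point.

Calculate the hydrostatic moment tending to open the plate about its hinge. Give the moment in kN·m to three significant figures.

γ = 1.26 × 9.81 = 12.3606 kN/m³.
The centroid is at the centre, 1.35 m below the top of the plate, so the centroid depth is h_c = 7 + 1.35 = 8.35 m.
A = π(1.35)² = 5.72555 m².
Resultant F = γ·h_c·A = 12.3606 × 8.35 × 5.72555 = 590.94 kN.
I_c = πr⁴/4 = π × 1.35⁴/4 = 2.6087 m⁴.
Centre of pressure: y_p = y_c + I_c/(y_c·A) = 8.35 + 2.6087/(8.35 × 5.72555) = 8.35 + 0.0545658 = 8.40457 m along the plane.
The resultant acts 1.35 + 0.0545658 = 1.40457 m (along the plate) below the hinge at the top edge, so the moment about the hinge is M = F × 1.40457 = 590.94 × 1.40457 = 830.017 kN·m.

M ≈ 830 kN·m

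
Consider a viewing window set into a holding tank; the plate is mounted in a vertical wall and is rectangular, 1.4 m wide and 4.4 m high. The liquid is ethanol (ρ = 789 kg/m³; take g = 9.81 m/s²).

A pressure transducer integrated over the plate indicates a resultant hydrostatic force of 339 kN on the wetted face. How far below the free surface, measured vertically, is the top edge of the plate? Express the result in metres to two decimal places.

γ = ρg = 789 × 9.81 / 1000 = 7.74009 kN/m³.
A = 1.4 × 4.4 = 6.16 m².
From F = γ·h_c·A, the centroid depth is h_c = 339/(7.74009 × 6.16) = 7.11006 m.
The centroid lies 4.4/2 = 2.2 m below the top edge, so the top edge sits at h_top = 7.11006 − 2.2 = 4.91006 m below the surface.

d_top ≈ 4.91 m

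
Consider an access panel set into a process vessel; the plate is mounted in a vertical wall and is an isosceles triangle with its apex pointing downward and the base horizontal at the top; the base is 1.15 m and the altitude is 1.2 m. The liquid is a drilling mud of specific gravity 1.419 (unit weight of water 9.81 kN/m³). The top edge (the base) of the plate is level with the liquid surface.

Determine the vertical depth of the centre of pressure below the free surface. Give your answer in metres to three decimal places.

h_p = 0.600 m

γ = 1.419 × 9.81 = 13.92039 kN/m³.
With the apex down, the centroid sits h/3 = 1.2/3 = 0.4 m below the base (the top edge), so the centroid depth is h_c = 0.4 m.
A = ½ × 1.15 × 1.2 = 0.69 m².
Resultant F = γ·h_c·A = 13.92039 × 0.4 × 0.69 = 3.84203 kN.
I_c = b·h³/36 = 1.15 × 1.2³/36 = 0.0552 m⁴.
Centre of pressure: y_p = y_c + I_c/(y_c·A) = 0.4 + 0.0552/(0.4 × 0.69) = 0.4 + 0.2 = 0.6 m along the plane.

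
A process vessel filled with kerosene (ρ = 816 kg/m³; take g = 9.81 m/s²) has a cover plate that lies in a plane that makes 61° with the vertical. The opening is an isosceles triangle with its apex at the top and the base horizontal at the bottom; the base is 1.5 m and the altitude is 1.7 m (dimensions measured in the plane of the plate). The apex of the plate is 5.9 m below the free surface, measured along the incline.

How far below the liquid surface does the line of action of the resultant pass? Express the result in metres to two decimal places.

h_p = 3.42 m

γ = ρg = 816 × 9.81 / 1000 = 8.00496 kN/m³.
The plate makes 61° with the vertical, i.e. θ = 90° − 61° = 29° to the horizontal. Measuring y along the incline from the free-surface line, vertical depth h = y·sinθ with sinθ = 0.484810.
With the apex up, the centroid sits 2h/3 = 2 × 1.7/3 = 1.13333 m below the apex, so y_c = 5.9 + 1.13333 = 7.03333 m and h_c = 7.03333 × 0.484810 = 3.40983 m.
A = ½ × 1.5 × 1.7 = 1.275 m².
Resultant F = γ·h_c·A = 8.00496 × 3.40983 × 1.275 = 34.8018 kN.
I_c = b·h³/36 = 1.5 × 1.7³/36 = 0.204708 m⁴.
Centre of pressure: y_p = y_c + I_c/(y_c·A) = 7.03333 + 0.204708/(7.03333 × 1.275) = 7.03333 + 0.0228278 = 7.05616 m along the plane.
Vertically, h_p = y_p·sinθ = 7.05616 × 0.484810 = 3.4209 m.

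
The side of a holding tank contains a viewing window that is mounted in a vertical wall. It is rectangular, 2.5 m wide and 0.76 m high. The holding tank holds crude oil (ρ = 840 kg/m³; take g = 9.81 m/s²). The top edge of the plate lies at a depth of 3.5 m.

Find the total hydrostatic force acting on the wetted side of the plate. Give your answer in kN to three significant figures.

γ = ρg = 840 × 9.81 / 1000 = 8.2404 kN/m³.
The centroid lies 0.76/2 = 0.38 m below the top edge, so the centroid depth is h_c = 3.5 + 0.38 = 3.88 m.
A = 2.5 × 0.76 = 1.9 m².
Resultant F = γ·h_c·A = 8.2404 × 3.88 × 1.9 = 60.7482 kN.

F ≈ 60.7 kN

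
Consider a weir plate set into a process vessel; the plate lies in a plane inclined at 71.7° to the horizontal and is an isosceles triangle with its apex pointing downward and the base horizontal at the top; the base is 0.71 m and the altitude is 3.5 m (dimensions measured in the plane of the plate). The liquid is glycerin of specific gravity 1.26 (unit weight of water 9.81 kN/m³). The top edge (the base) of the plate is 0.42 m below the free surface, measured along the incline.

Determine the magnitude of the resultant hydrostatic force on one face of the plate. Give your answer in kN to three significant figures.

γ = 1.26 × 9.81 = 12.3606 kN/m³.
Let θ = 71.7° be the plate's angle to the horizontal; measure y along the incline from where the plane meets the free surface. Vertical depth h = y·sinθ with sinθ = 0.949425.
With the apex down, the centroid sits h/3 = 3.5/3 = 1.16667 m below the base (the top edge), so y_c = 0.42 + 1.16667 = 1.58667 m and h_c = 1.58667 × 0.949425 = 1.50642 m.
A = ½ × 0.71 × 3.5 = 1.2425 m².
Resultant F = γ·h_c·A = 12.3606 × 1.50642 × 1.2425 = 23.1357 kN.

F ≈ 23.1 kN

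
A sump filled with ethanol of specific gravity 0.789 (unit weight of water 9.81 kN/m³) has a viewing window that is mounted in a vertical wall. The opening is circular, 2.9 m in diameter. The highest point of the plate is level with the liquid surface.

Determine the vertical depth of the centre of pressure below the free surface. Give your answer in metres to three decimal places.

h_p = 1.813 m

γ = 0.789 × 9.81 = 7.74009 kN/m³.
The centroid is at the centre, 1.45 m below the top of the plate, so the centroid depth is h_c = 1.45 m.
A = π(1.45)² = 6.6052 m².
Resultant F = γ·h_c·A = 7.74009 × 1.45 × 6.6052 = 74.131 kN.
I_c = πr⁴/4 = π × 1.45⁴/4 = 3.47186 m⁴.
Centre of pressure: y_p = y_c + I_c/(y_c·A) = 1.45 + 3.47186/(1.45 × 6.6052) = 1.45 + 0.3625 = 1.8125 m along the plane.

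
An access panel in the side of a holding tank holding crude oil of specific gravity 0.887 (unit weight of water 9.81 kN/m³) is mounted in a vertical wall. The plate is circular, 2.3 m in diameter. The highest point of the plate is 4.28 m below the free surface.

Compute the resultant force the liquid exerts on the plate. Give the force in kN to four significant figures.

γ = 0.887 × 9.81 = 8.70147 kN/m³.
The centroid is at the centre, 1.15 m below the top of the plate, so the centroid depth is h_c = 4.28 + 1.15 = 5.43 m.
A = π(1.15)² = 4.15476 m².
Resultant F = γ·h_c·A = 8.70147 × 5.43 × 4.15476 = 196.308 kN.

F ≈ 196.3 kN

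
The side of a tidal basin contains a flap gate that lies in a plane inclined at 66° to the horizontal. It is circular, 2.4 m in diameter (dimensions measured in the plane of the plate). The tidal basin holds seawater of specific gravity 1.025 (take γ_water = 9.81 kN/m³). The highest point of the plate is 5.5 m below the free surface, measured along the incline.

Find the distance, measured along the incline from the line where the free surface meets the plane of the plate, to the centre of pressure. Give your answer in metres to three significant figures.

y_p = 6.75 m

γ = 1.025 × 9.81 = 10.05525 kN/m³.
Let θ = 66° be the plate's angle to the horizontal; measure y along the incline from where the plane meets the free surface. Vertical depth h = y·sinθ with sinθ = 0.913545.
The centroid is at the centre, 1.2 m below the top of the plate, so y_c = 5.5 + 1.2 = 6.7 m and h_c = 6.7 × 0.913545 = 6.12075 m.
A = π(1.2)² = 4.52389 m².
Resultant F = γ·h_c·A = 10.05525 × 6.12075 × 4.52389 = 278.426 kN.
I_c = πr⁴/4 = π × 1.2⁴/4 = 1.6286 m⁴.
Centre of pressure: y_p = y_c + I_c/(y_c·A) = 6.7 + 1.6286/(6.7 × 4.52389) = 6.7 + 0.0537313 = 6.75373 m along the plane.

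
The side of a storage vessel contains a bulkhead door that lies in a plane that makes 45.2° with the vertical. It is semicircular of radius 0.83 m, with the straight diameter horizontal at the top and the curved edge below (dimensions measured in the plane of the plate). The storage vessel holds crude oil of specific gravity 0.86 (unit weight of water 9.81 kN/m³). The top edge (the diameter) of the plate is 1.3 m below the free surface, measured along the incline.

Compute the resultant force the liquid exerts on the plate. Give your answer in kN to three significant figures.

F ≈ 10.6 kN

γ = 0.86 × 9.81 = 8.4366 kN/m³.
The plate makes 45.2° with the vertical, i.e. θ = 90° − 45.2° = 44.8° to the horizontal. Measuring y along the incline from the free-surface line, vertical depth h = y·sinθ with sinθ = 0.704634.
The centroid of a semicircle lies 4r/(3π) = 0.352263 m from the diameter, here below the top edge, so y_c = 1.3 + 0.352263 = 1.65226 m and h_c = 1.65226 × 0.704634 = 1.16424 m.
A = πr²/2 = π × 0.83²/2 = 1.08212 m².
Resultant F = γ·h_c·A = 8.4366 × 1.16424 × 1.08212 = 10.6288 kN.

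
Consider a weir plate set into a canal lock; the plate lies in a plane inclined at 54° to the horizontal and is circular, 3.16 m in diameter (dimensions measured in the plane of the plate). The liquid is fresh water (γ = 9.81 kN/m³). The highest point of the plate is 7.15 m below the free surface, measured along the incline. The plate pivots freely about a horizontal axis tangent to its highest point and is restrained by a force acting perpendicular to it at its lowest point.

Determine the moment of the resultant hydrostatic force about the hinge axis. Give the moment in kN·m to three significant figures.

γ = 9.81 kN/m³.
Let θ = 54° be the plate's angle to the horizontal; measure y along the incline from where the plane meets the free surface. Vertical depth h = y·sinθ with sinθ = 0.809017.
The centroid is at the centre, 1.58 m below the top of the plate, so y_c = 7.15 + 1.58 = 8.73 m and h_c = 8.73 × 0.809017 = 7.06272 m.
A = π(1.58)² = 7.84267 m².
Resultant F = γ·h_c·A = 9.81 × 7.06272 × 7.84267 = 543.382 kN.
I_c = πr⁴/4 = π × 1.58⁴/4 = 4.89461 m⁴.
Centre of pressure: y_p = y_c + I_c/(y_c·A) = 8.73 + 4.89461/(8.73 × 7.84267) = 8.73 + 0.0714891 = 8.80149 m along the plane.
The resultant acts 1.58 + 0.0714891 = 1.65149 m (along the plate) below the hinge at the top edge, so the moment about the hinge is M = F × 1.65149 = 543.382 × 1.65149 = 897.39 kN·m.

M ≈ 897 kN·m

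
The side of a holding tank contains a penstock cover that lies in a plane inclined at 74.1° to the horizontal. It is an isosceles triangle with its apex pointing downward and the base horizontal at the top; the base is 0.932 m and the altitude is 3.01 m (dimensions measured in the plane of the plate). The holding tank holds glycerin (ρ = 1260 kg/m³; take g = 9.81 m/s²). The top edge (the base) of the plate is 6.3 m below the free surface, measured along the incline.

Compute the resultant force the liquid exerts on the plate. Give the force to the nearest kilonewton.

γ = ρg = 1260 × 9.81 / 1000 = 12.3606 kN/m³.
Let θ = 74.1° be the plate's angle to the horizontal; measure y along the incline from where the plane meets the free surface. Vertical depth h = y·sinθ with sinθ = 0.961741.
With the apex down, the centroid sits h/3 = 3.01/3 = 1.00333 m below the base (the top edge), so y_c = 6.3 + 1.00333 = 7.30333 m and h_c = 7.30333 × 0.961741 = 7.02391 m.
A = ½ × 0.932 × 3.01 = 1.40266 m².
Resultant F = γ·h_c·A = 12.3606 × 7.02391 × 1.40266 = 121.779 kN.

F ≈ 122 kN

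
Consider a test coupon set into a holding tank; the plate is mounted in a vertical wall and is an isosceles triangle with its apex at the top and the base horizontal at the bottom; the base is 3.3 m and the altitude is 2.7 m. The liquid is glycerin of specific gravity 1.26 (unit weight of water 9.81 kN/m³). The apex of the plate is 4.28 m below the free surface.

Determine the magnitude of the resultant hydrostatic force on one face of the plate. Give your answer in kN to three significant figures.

F ≈ 335 kN

γ = 1.26 × 9.81 = 12.3606 kN/m³.
With the apex up, the centroid sits 2h/3 = 2 × 2.7/3 = 1.8 m below the apex, so the centroid depth is h_c = 4.28 + 1.8 = 6.08 m.
A = ½ × 3.3 × 2.7 = 4.455 m².
Resultant F = γ·h_c·A = 12.3606 × 6.08 × 4.455 = 334.804 kN.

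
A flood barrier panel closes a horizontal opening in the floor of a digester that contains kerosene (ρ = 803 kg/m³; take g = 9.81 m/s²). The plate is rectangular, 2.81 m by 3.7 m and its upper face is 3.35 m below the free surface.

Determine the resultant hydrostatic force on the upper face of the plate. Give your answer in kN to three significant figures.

γ = ρg = 803 × 9.81 / 1000 = 7.87743 kN/m³.
The plate is horizontal, so pressure is uniform at p = γ·h = 7.87743 × 3.35 = 26.3894 kN/m².
A = 2.81 × 3.7 = 10.397 m².
F = p·A = 26.3894 × 10.397 = 274.371 kN.

F ≈ 274 kN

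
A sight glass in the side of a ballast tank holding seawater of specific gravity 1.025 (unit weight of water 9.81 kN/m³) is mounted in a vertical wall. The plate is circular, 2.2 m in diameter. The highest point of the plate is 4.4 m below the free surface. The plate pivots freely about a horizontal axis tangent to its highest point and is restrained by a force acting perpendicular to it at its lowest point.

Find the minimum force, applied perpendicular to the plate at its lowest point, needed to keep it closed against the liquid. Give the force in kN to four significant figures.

P ≈ 110.4 kN

γ = 1.025 × 9.81 = 10.05525 kN/m³.
The centroid is at the centre, 1.1 m below the top of the plate, so the centroid depth is h_c = 4.4 + 1.1 = 5.5 m.
A = π(1.1)² = 3.80133 m².
Resultant F = γ·h_c·A = 10.05525 × 5.5 × 3.80133 = 210.228 kN.
I_c = πr⁴/4 = π × 1.1⁴/4 = 1.1499 m⁴.
Centre of pressure: y_p = y_c + I_c/(y_c·A) = 5.5 + 1.1499/(5.5 × 3.80133) = 5.5 + 0.0549999 = 5.555 m along the plane.
The resultant acts 1.1 + 0.0549999 = 1.155 m (along the plate) below the hinge at the top edge, so the moment about the hinge is M = F × 1.155 = 210.228 × 1.155 = 242.813 kN·m.
A normal force at the bottom, 2.2 m from the hinge, must supply this moment: P = 242.813/2.2 = 110.37 kN.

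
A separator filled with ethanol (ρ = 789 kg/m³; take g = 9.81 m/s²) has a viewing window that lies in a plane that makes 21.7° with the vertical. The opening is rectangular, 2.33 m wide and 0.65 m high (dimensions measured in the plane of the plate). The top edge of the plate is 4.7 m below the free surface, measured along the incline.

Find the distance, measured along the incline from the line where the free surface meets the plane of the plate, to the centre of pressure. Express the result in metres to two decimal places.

y_p = 5.03 m

γ = ρg = 789 × 9.81 / 1000 = 7.74009 kN/m³.
The plate makes 21.7° with the vertical, i.e. θ = 90° − 21.7° = 68.3° to the horizontal. Measuring y along the incline from the free-surface line, vertical depth h = y·sinθ with sinθ = 0.929133.
The centroid lies 0.65/2 = 0.325 m below the top edge, so y_c = 4.7 + 0.325 = 5.025 m and h_c = 5.025 × 0.929133 = 4.66889 m.
A = 2.33 × 0.65 = 1.5145 m².
Resultant F = γ·h_c·A = 7.74009 × 4.66889 × 1.5145 = 54.7304 kN.
I_c = b·h³/12 = 2.33 × 0.65³/12 = 0.053323 m⁴.
Centre of pressure: y_p = y_c + I_c/(y_c·A) = 5.025 + 0.053323/(5.025 × 1.5145) = 5.025 + 0.00700663 = 5.03201 m along the plane.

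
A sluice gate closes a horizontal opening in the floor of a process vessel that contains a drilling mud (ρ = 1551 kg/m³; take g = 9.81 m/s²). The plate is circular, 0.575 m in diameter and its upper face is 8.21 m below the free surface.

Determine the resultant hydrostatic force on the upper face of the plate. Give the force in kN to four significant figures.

γ = ρg = 1551 × 9.81 / 1000 = 15.21531 kN/m³.
The plate is horizontal, so pressure is uniform at p = γ·h = 15.21531 × 8.21 = 124.918 kN/m².
A = π(0.2875)² = 0.259672 m².
F = p·A = 124.918 × 0.259672 = 32.4377 kN.

F ≈ 32.44 kN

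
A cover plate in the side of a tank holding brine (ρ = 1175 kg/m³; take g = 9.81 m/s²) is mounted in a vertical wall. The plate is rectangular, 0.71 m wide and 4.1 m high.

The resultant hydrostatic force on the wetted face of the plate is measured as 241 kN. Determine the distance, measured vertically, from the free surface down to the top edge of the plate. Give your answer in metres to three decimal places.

γ = ρg = 1175 × 9.81 / 1000 = 11.52675 kN/m³.
A = 0.71 × 4.1 = 2.911 m².
From F = γ·h_c·A, the centroid depth is h_c = 241/(11.52675 × 2.911) = 7.18237 m.
The centroid lies 4.1/2 = 2.05 m below the top edge, so the top edge sits at h_top = 7.18237 − 2.05 = 5.13237 m below the surface.

d_top ≈ 5.132 m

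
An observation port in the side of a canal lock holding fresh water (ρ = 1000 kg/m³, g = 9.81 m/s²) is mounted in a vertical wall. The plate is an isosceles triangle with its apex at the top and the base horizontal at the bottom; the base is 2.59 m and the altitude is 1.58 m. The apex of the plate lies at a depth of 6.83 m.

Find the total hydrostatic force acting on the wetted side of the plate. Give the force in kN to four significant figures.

F ≈ 158.2 kN

γ = ρg = 1000 × 9.81 = 9810 N/m³ = 9.81 kN/m³.
With the apex up, the centroid sits 2h/3 = 2 × 1.58/3 = 1.05333 m below the apex, so the centroid depth is h_c = 6.83 + 1.05333 = 7.88333 m.
A = ½ × 2.59 × 1.58 = 2.0461 m².
Resultant F = γ·h_c·A = 9.81 × 7.88333 × 2.0461 = 158.236 kN.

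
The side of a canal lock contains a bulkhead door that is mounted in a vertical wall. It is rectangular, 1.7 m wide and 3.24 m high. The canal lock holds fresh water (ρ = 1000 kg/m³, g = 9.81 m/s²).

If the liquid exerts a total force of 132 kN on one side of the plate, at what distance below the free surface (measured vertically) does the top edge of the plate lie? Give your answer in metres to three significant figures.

d_top ≈ 0.823 m

γ = ρg = 1000 × 9.81 = 9810 N/m³ = 9.81 kN/m³.
A = 1.7 × 3.24 = 5.508 m².
From F = γ·h_c·A, the centroid depth is h_c = 132/(9.81 × 5.508) = 2.44293 m.
The centroid lies 3.24/2 = 1.62 m below the top edge, so the top edge sits at h_top = 2.44293 − 1.62 = 0.82293 m below the surface.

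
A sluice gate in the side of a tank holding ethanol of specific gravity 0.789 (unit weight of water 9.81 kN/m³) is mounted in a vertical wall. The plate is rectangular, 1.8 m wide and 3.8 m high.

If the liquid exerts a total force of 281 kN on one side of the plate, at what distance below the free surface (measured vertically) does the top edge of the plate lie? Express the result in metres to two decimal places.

γ = 0.789 × 9.81 = 7.74009 kN/m³.
A = 1.8 × 3.8 = 6.84 m².
From F = γ·h_c·A, the centroid depth is h_c = 281/(7.74009 × 6.84) = 5.30767 m.
The centroid lies 3.8/2 = 1.9 m below the top edge, so the top edge sits at h_top = 5.30767 − 1.9 = 3.40767 m below the surface.

d_top ≈ 3.41 m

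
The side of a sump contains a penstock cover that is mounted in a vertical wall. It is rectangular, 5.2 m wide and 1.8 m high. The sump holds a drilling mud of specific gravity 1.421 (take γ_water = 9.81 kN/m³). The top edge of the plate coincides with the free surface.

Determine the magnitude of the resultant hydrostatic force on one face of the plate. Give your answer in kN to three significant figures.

γ = 1.421 × 9.81 = 13.94001 kN/m³.
The centroid lies 1.8/2 = 0.9 m below the top edge, so the centroid depth is h_c = 0.9 m.
A = 5.2 × 1.8 = 9.36 m².
Resultant F = γ·h_c·A = 13.94001 × 0.9 × 9.36 = 117.431 kN.

F ≈ 117 kN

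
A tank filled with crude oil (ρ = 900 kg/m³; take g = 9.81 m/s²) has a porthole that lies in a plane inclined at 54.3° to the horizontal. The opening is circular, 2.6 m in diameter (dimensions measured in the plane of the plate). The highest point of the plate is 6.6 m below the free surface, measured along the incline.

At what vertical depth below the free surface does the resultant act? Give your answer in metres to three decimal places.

γ = ρg = 900 × 9.81 / 1000 = 8.829 kN/m³.
Let θ = 54.3° be the plate's angle to the horizontal; measure y along the incline from where the plane meets the free surface. Vertical depth h = y·sinθ with sinθ = 0.812084.
The centroid is at the centre, 1.3 m below the top of the plate, so y_c = 6.6 + 1.3 = 7.9 m and h_c = 7.9 × 0.812084 = 6.41546 m.
A = π(1.3)² = 5.30929 m².
Resultant F = γ·h_c·A = 8.829 × 6.41546 × 5.30929 = 300.729 kN.
I_c = πr⁴/4 = π × 1.3⁴/4 = 2.24318 m⁴.
Centre of pressure: y_p = y_c + I_c/(y_c·A) = 7.9 + 2.24318/(7.9 × 5.30929) = 7.9 + 0.0534811 = 7.95348 m along the plane.
Vertically, h_p = y_p·sinθ = 7.95348 × 0.812084 = 6.45889 m.

h_p = 6.459 m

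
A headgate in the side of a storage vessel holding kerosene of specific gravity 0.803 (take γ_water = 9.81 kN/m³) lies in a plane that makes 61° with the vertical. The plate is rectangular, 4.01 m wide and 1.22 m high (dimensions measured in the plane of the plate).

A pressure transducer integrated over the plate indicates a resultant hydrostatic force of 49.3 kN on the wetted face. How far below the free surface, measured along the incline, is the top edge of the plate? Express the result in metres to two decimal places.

y_top ≈ 2.03 m

γ = 0.803 × 9.81 = 7.87743 kN/m³.
A = 4.01 × 1.22 = 4.8922 m².
From F = γ·h_c·A, the centroid depth is h_c = 49.3/(7.87743 × 4.8922) = 1.27926 m.
The plate makes 61° with the vertical, i.e. θ = 90° − 61° = 29° to the horizontal. Measuring y along the incline from the free-surface line, vertical depth h = y·sinθ with sinθ = 0.484810.
Along the incline, y_c = h_c/sinθ = 1.27926/0.484810 = 2.63868 m.
The centroid lies 1.22/2 = 0.61 m below the top edge, so the top edge sits at y_top = 2.63868 − 0.61 = 2.02868 m along the incline.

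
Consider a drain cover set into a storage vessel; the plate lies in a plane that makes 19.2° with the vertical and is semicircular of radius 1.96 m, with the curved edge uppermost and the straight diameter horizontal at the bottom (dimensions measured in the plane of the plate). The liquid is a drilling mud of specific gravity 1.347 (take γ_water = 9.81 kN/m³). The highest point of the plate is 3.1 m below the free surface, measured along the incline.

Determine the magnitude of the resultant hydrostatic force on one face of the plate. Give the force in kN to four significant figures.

F ≈ 318.4 kN

γ = 1.347 × 9.81 = 13.21407 kN/m³.
The plate makes 19.2° with the vertical, i.e. θ = 90° − 19.2° = 70.8° to the horizontal. Measuring y along the incline from the free-surface line, vertical depth h = y·sinθ with sinθ = 0.944376.
The centroid lies 4r/(3π) = 0.83185 m above the diameter, so r − 4r/(3π) = 1.96 − 0.83185 = 1.12815 m below the topmost point, so y_c = 3.1 + 1.12815 = 4.22815 m and h_c = 4.22815 × 0.944376 = 3.99296 m.
A = πr²/2 = π × 1.96²/2 = 6.03437 m².
Resultant F = γ·h_c·A = 13.21407 × 3.99296 × 6.03437 = 318.393 kN.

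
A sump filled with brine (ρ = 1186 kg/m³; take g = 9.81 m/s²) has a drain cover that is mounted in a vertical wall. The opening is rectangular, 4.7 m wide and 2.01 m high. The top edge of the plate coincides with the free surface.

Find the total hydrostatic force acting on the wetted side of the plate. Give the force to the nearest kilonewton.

γ = ρg = 1186 × 9.81 / 1000 = 11.63466 kN/m³.
The centroid lies 2.01/2 = 1.005 m below the top edge, so the centroid depth is h_c = 1.005 m.
A = 4.7 × 2.01 = 9.447 m².
Resultant F = γ·h_c·A = 11.63466 × 1.005 × 9.447 = 110.462 kN.

F ≈ 110 kN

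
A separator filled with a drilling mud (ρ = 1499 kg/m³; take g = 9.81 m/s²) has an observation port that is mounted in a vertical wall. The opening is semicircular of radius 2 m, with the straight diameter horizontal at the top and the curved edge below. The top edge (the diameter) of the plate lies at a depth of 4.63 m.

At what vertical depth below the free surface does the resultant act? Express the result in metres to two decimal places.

h_p = 5.53 m

γ = ρg = 1499 × 9.81 / 1000 = 14.70519 kN/m³.
The centroid of a semicircle lies 4r/(3π) = 0.848826 m from the diameter, here below the top edge, so the centroid depth is h_c = 4.63 + 0.848826 = 5.47883 m.
A = πr²/2 = π × 2²/2 = 6.28319 m².
Resultant F = γ·h_c·A = 14.70519 × 5.47883 × 6.28319 = 506.219 kN.
I_c = (π/8 − 8/(9π))·r⁴ = 0.109757 × 2⁴ = 1.75611 m⁴.
Centre of pressure: y_p = y_c + I_c/(y_c·A) = 5.47883 + 1.75611/(5.47883 × 6.28319) = 5.47883 + 0.0510133 = 5.52984 m along the plane.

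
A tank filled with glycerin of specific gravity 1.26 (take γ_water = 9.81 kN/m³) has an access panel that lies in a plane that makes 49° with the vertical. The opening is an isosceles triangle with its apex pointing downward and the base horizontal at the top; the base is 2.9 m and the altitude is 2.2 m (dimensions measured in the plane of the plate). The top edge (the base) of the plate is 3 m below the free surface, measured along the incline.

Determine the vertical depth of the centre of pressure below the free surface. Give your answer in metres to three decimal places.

γ = 1.26 × 9.81 = 12.3606 kN/m³.
The plate makes 49° with the vertical, i.e. θ = 90° − 49° = 41° to the horizontal. Measuring y along the incline from the free-surface line, vertical depth h = y·sinθ with sinθ = 0.656059.
With the apex down, the centroid sits h/3 = 2.2/3 = 0.733333 m below the base (the top edge), so y_c = 3 + 0.733333 = 3.73333 m and h_c = 3.73333 × 0.656059 = 2.44928 m.
A = ½ × 2.9 × 2.2 = 3.19 m².
Resultant F = γ·h_c·A = 12.3606 × 2.44928 × 3.19 = 96.5759 kN.
I_c = b·h³/36 = 2.9 × 2.2³/36 = 0.857756 m⁴.
Centre of pressure: y_p = y_c + I_c/(y_c·A) = 3.73333 + 0.857756/(3.73333 × 3.19) = 3.73333 + 0.0720239 = 3.80535 m along the plane.
Vertically, h_p = y_p·sinθ = 3.80535 × 0.656059 = 2.49653 m.

h_p = 2.497 m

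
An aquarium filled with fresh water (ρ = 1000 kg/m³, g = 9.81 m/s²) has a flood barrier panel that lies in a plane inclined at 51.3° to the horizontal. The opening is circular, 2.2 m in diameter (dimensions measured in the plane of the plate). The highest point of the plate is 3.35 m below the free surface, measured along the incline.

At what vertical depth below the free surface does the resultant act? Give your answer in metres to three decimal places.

γ = ρg = 1000 × 9.81 = 9810 N/m³ = 9.81 kN/m³.
Let θ = 51.3° be the plate's angle to the horizontal; measure y along the incline from where the plane meets the free surface. Vertical depth h = y·sinθ with sinθ = 0.780430.
The centroid is at the centre, 1.1 m below the top of the plate, so y_c = 3.35 + 1.1 = 4.45 m and h_c = 4.45 × 0.780430 = 3.47291 m.
A = π(1.1)² = 3.80133 m².
Resultant F = γ·h_c·A = 9.81 × 3.47291 × 3.80133 = 129.508 kN.
I_c = πr⁴/4 = π × 1.1⁴/4 = 1.1499 m⁴.
Centre of pressure: y_p = y_c + I_c/(y_c·A) = 4.45 + 1.1499/(4.45 × 3.80133) = 4.45 + 0.0679774 = 4.51798 m along the plane.
Vertically, h_p = y_p·sinθ = 4.51798 × 0.780430 = 3.52597 m.

h_p = 3.526 m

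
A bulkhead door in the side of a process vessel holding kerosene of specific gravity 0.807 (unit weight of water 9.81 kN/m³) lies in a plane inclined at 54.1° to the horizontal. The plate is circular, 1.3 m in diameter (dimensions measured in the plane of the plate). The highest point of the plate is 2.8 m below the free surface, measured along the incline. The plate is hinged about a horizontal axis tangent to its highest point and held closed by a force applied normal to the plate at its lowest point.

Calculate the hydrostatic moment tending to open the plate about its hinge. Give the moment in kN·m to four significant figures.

γ = 0.807 × 9.81 = 7.91667 kN/m³.
Let θ = 54.1° be the plate's angle to the horizontal; measure y along the incline from where the plane meets the free surface. Vertical depth h = y·sinθ with sinθ = 0.810042.
The centroid is at the centre, 0.65 m below the top of the plate, so y_c = 2.8 + 0.65 = 3.45 m and h_c = 3.45 × 0.810042 = 2.79464 m.
A = π(0.65)² = 1.32732 m².
Resultant F = γ·h_c·A = 7.91667 × 2.79464 × 1.32732 = 29.3659 kN.
I_c = πr⁴/4 = π × 0.65⁴/4 = 0.140198 m⁴.
Centre of pressure: y_p = y_c + I_c/(y_c·A) = 3.45 + 0.140198/(3.45 × 1.32732) = 3.45 + 0.0306159 = 3.48062 m along the plane.
The resultant acts 0.65 + 0.0306159 = 0.680616 m (along the plate) below the hinge at the top edge, so the moment about the hinge is M = F × 0.680616 = 29.3659 × 0.680616 = 19.9869 kN·m.

M ≈ 19.99 kN·m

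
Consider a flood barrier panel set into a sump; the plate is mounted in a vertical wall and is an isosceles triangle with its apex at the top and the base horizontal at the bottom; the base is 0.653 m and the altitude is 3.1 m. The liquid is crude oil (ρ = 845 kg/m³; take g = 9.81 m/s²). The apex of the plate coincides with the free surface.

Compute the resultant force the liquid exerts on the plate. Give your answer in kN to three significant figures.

F ≈ 17.3 kN

γ = ρg = 845 × 9.81 / 1000 = 8.28945 kN/m³.
With the apex up, the centroid sits 2h/3 = 2 × 3.1/3 = 2.06667 m below the apex, so the centroid depth is h_c = 2.06667 m.
A = ½ × 0.653 × 3.1 = 1.01215 m².
Resultant F = γ·h_c·A = 8.28945 × 2.06667 × 1.01215 = 17.3397 kN.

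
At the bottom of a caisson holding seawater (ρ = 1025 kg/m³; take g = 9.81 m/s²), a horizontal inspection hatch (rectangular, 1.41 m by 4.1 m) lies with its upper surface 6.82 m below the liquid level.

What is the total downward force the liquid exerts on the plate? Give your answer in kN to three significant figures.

F ≈ 396 kN

γ = ρg = 1025 × 9.81 / 1000 = 10.05525 kN/m³.
The plate is horizontal, so pressure is uniform at p = γ·h = 10.05525 × 6.82 = 68.5768 kN/m².
A = 1.41 × 4.1 = 5.781 m².
F = p·A = 68.5768 × 5.781 = 396.442 kN.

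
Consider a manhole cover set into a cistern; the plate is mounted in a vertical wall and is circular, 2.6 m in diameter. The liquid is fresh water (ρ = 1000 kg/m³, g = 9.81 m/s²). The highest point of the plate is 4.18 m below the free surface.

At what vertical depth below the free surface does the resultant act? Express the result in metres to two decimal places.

γ = ρg = 1000 × 9.81 = 9810 N/m³ = 9.81 kN/m³.
The centroid is at the centre, 1.3 m below the top of the plate, so the centroid depth is h_c = 4.18 + 1.3 = 5.48 m.
A = π(1.3)² = 5.30929 m².
Resultant F = γ·h_c·A = 9.81 × 5.48 × 5.30929 = 285.421 kN.
I_c = πr⁴/4 = π × 1.3⁴/4 = 2.24318 m⁴.
Centre of pressure: y_p = y_c + I_c/(y_c·A) = 5.48 + 2.24318/(5.48 × 5.30929) = 5.48 + 0.0770987 = 5.5571 m along the plane.

h_p = 5.56 m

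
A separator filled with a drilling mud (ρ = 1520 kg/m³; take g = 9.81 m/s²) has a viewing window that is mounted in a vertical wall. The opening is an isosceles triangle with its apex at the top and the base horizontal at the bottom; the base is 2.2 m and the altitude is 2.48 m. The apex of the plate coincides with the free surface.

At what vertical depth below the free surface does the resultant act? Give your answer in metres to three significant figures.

h_p = 1.86 m

γ = ρg = 1520 × 9.81 / 1000 = 14.9112 kN/m³.
With the apex up, the centroid sits 2h/3 = 2 × 2.48/3 = 1.65333 m below the apex, so the centroid depth is h_c = 1.65333 m.
A = ½ × 2.2 × 2.48 = 2.728 m².
Resultant F = γ·h_c·A = 14.9112 × 1.65333 × 2.728 = 67.2538 kN.
I_c = b·h³/36 = 2.2 × 2.48³/36 = 0.932127 m⁴.
Centre of pressure: y_p = y_c + I_c/(y_c·A) = 1.65333 + 0.932127/(1.65333 × 2.728) = 1.65333 + 0.206667 = 1.86 m along the plane.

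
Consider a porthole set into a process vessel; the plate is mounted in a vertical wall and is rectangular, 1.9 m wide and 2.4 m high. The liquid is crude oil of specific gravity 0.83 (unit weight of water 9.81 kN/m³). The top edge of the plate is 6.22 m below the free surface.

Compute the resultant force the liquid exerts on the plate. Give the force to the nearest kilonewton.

F ≈ 275 kN

γ = 0.83 × 9.81 = 8.1423 kN/m³.
The centroid lies 2.4/2 = 1.2 m below the top edge, so the centroid depth is h_c = 6.22 + 1.2 = 7.42 m.
A = 1.9 × 2.4 = 4.56 m².
Resultant F = γ·h_c·A = 8.1423 × 7.42 × 4.56 = 275.496 kN.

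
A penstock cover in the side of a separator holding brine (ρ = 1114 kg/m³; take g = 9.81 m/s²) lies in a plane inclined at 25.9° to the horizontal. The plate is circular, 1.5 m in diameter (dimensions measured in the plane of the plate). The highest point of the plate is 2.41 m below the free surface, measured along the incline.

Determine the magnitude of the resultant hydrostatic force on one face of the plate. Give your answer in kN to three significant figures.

γ = ρg = 1114 × 9.81 / 1000 = 10.92834 kN/m³.
Let θ = 25.9° be the plate's angle to the horizontal; measure y along the incline from where the plane meets the free surface. Vertical depth h = y·sinθ with sinθ = 0.436802.
The centroid is at the centre, 0.75 m below the top of the plate, so y_c = 2.41 + 0.75 = 3.16 m and h_c = 3.16 × 0.436802 = 1.38029 m.
A = π(0.75)² = 1.76715 m².
Resultant F = γ·h_c·A = 10.92834 × 1.38029 × 1.76715 = 26.6562 kN.

F ≈ 26.7 kN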